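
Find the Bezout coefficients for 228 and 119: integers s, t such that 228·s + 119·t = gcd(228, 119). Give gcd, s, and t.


Euclidean algorithm on (228, 119) — divide until remainder is 0:
  228 = 1 · 119 + 109
  119 = 1 · 109 + 10
  109 = 10 · 10 + 9
  10 = 1 · 9 + 1
  9 = 9 · 1 + 0
gcd(228, 119) = 1.
Track Bezout coefficients alongside the remainders: start with r₀ = 228 = a·1 + b·0 (s = 1, t = 0) and r₁ = 119 = a·0 + b·1 (s = 0, t = 1); each new remainder r_{k+1} = r_{k-1} − q_k·r_k inherits s_{k+1} = s_{k-1} − q_k·s_k, t_{k+1} = t_{k-1} − q_k·t_k, so r_k = a·s_k + b·t_k at every step:
  q = 1: r = 109, s = 1 − 1·0 = 1, t = 0 − 1·1 = -1  (check: 228·1 + 119·(-1) = 109)
  q = 1: r = 10, s = 0 − 1·1 = -1, t = 1 − 1·(-1) = 2  (check: 228·(-1) + 119·2 = 10)
  q = 10: r = 9, s = 1 − 10·(-1) = 11, t = -1 − 10·2 = -21  (check: 228·11 + 119·(-21) = 9)
  q = 1: r = 1, s = -1 − 1·11 = -12, t = 2 − 1·(-21) = 23  (check: 228·(-12) + 119·23 = 1)
The row with r = 1 (the gcd) gives the Bezout coefficients s = -12, t = 23.
Result: 228 · (-12) + 119 · (23) = 1.

gcd(228, 119) = 1; s = -12, t = 23 (check: 228·(-12) + 119·23 = 1).


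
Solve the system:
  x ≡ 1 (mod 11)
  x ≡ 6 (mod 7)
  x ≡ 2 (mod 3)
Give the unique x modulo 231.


Moduli 11, 7, 3 are pairwise coprime; by CRT there is a unique solution modulo M = 11 · 7 · 3 = 231.
Solve pairwise, accumulating the modulus:
  Start with x ≡ 1 (mod 11).
  Combine with x ≡ 6 (mod 7): since gcd(11, 7) = 1, we get a unique residue mod 77.
    Write x = 1 + 11·t and substitute into x ≡ 6 (mod 7): 11·t ≡ 6 − 1 = 5 (mod 7).
    Reduce coefficients mod 7: 4·t ≡ 5 (mod 7).
    The inverse of 4 mod 7 is 2 (since 4·2 = 8 = 1·7 + 1), so t ≡ 2·5 = 10 ≡ 3 (mod 7).
    Then x = 1 + 11·3 = 34, valid modulo lcm(11, 7) = 77: x ≡ 34 (mod 77).
  Combine with x ≡ 2 (mod 3): since gcd(77, 3) = 1, we get a unique residue mod 231.
    Write x = 34 + 77·t and substitute into x ≡ 2 (mod 3): 77·t ≡ 2 − 34 = -32 (mod 3).
    Reduce coefficients mod 3: 2·t ≡ 1 (mod 3).
    The inverse of 2 mod 3 is 2 (since 2·2 = 4 = 1·3 + 1), so t ≡ 2·1 = 2 ≡ 2 (mod 3).
    Then x = 34 + 77·2 = 188, valid modulo lcm(77, 3) = 231: x ≡ 188 (mod 231).
Verify: 188 mod 11 = 1 ✓, 188 mod 7 = 6 ✓, 188 mod 3 = 2 ✓.

x ≡ 188 (mod 231).


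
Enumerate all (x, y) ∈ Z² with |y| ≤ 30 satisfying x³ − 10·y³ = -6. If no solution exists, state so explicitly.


The equation is x³ - 10y³ = -6. For fixed y, x³ = 10·y³ − 6, so a solution requires the RHS to be a perfect cube.
Strategy: iterate y from -30 to 30, compute RHS = 10·y³ − 6, and check whether it is a (positive or negative) perfect cube.
Check small values of y:
  y = 0: RHS = -6 is not a perfect cube.
  y = 1: RHS = 4 is not a perfect cube.
  y = -1: RHS = -16 is not a perfect cube.
  y = 2: RHS = 74 is not a perfect cube.
  y = -2: RHS = -86 is not a perfect cube.
  y = 3: RHS = 264 is not a perfect cube.
  y = -3: RHS = -276 is not a perfect cube.
Continuing the search up to |y| = 30 finds no solutions either.
No (x, y) in the scanned range satisfies the equation.

No integer solutions with |y| ≤ 30.


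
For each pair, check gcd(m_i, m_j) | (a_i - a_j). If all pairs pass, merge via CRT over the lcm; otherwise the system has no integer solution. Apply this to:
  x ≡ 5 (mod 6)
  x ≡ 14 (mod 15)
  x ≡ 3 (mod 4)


Moduli 6, 15, 4 are not pairwise coprime, so CRT works modulo lcm(m_i) when all pairwise compatibility conditions hold.
Pairwise compatibility: gcd(m_i, m_j) must divide a_i - a_j for every pair.
Merge one congruence at a time:
  Start: x ≡ 5 (mod 6).
  Combine with x ≡ 14 (mod 15): gcd(6, 15) = 3; 14 - 5 = 9, which IS divisible by 3, so compatible.
    Write x = 5 + 6·t and substitute into x ≡ 14 (mod 15): 6·t ≡ 14 − 5 = 9 (mod 15).
    Divide the congruence (and modulus) by g = 3: 2·t ≡ 3 (mod 5).
    The inverse of 2 mod 5 is 3 (since 2·3 = 6 = 1·5 + 1), so t ≡ 3·3 = 9 ≡ 4 (mod 5).
    Then x = 5 + 6·4 = 29, valid modulo lcm(6, 15) = 30: x ≡ 29 (mod 30).
  Combine with x ≡ 3 (mod 4): gcd(30, 4) = 2; 3 - 29 = -26, which IS divisible by 2, so compatible.
    Write x = 29 + 30·t and substitute into x ≡ 3 (mod 4): 30·t ≡ 3 − 29 = -26 (mod 4).
    Divide the congruence (and modulus) by g = 2: 15·t ≡ -13 (mod 2).
    Reduce coefficients mod 2: 1·t ≡ 1 (mod 2).
    So t ≡ 1 (mod 2).
    Then x = 29 + 30·1 = 59, valid modulo lcm(30, 4) = 60: x ≡ 59 (mod 60).
Verify: 59 mod 6 = 5, 59 mod 15 = 14, 59 mod 4 = 3.

x ≡ 59 (mod 60).


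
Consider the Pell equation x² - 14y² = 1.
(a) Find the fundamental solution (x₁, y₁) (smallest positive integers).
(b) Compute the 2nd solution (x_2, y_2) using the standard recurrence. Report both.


Step 1: Find the fundamental solution (x₁, y₁) of x² - 14y² = 1.
  Expand √14 as a continued fraction. a₀ = ⌊√14⌋ = 3; iterate m_{k+1} = d_k·a_k − m_k, d_{k+1} = (14 − m_{k+1}²)/d_k, a_{k+1} = ⌊(a₀ + m_{k+1})/d_{k+1}⌋ (starting m₀ = 0, d₀ = 1), with convergents p_k = a_k·p_{k-1} + p_{k-2}, q_k = a_k·q_{k-1} + q_{k-2} (p₋₁ = 1, q₋₁ = 0):
  k = 0: a₀ = 3; p₀/q₀ = 3/1; p₀² − 14·q₀² = 9 − 14 = -5.
  k = 1: m = 3, d = 5, a = ⌊(3 + 3)/5⌋ = 1; p/q = (1·3 + 1)/(1·1 + 0) = 4/1; p² − 14·q² = 16 − 14 = 2.
  k = 2: m = 2, d = 2, a = ⌊(3 + 2)/2⌋ = 2; p/q = (2·4 + 3)/(2·1 + 1) = 11/3; p² − 14·q² = 121 − 126 = -5.
  k = 3: m = 2, d = 5, a = ⌊(3 + 2)/5⌋ = 1; p/q = (1·11 + 4)/(1·3 + 1) = 15/4; p² − 14·q² = 225 − 224 = 1.
  The first convergent with p² − 14·q² = 1 gives the fundamental solution (x₁, y₁) = (15, 4).
Step 2: Apply the recurrence (x_{n+1}, y_{n+1}) = (x₁x_n + 14y₁y_n, x₁y_n + y₁x_n) repeatedly.
  From (x_1, y_1) = (15, 4): x_2 = 15·15 + 14·4·4 = 449; y_2 = 15·4 + 4·15 = 120.
Step 3: Verify x_2² - 14·y_2² = 201601 - 201600 = 1 (should be 1). ✓

(x_1, y_1) = (15, 4); (x_2, y_2) = (449, 120).


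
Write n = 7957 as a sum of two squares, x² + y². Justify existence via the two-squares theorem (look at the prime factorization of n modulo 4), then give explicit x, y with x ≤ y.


Step 1: Factor n = 7957 = 73 · 109.
Step 2: Check the mod-4 condition on each prime factor: 73 ≡ 1 (mod 4), exponent 1; 109 ≡ 1 (mod 4), exponent 1.
All primes ≡ 3 (mod 4) appear to even exponent (or don't appear), so by the two-squares theorem n IS expressible as a sum of two squares.
Step 3: Build a representation. Here n = 73 · 109 is a product of primes ≡ 1 (mod 4). Each prime p ≡ 1 (mod 4) is itself a sum of two squares; find a² by testing p − a² for a perfect square:
  73: 73 − 1² = 72, 73 − 2² = 69, 73 − 3² = 64 = 8² ⇒ 73 = 3² + 8².
  109: 109 − 1² = 108, 109 − 2² = 105, 109 − 3² = 100 = 10² ⇒ 109 = 3² + 10².
  Combine using the Brahmagupta–Fibonacci identity (a² + b²)(c² + d²) = (ac − bd)² + (ad + bc)² = (ac + bd)² + (ad − bc)²:
  73 · 109 = 7957: from (3² + 8²)(3² + 10²), take (3·3 − 8·10, 3·10 + 8·3) = (9 − 80, 30 + 24) = (-71, 54); dropping signs (only squares matter) gives (71, 54); check 71² + 54² = 5041 + 2916 = 7957 ✓.
Step 4: Order so x ≤ y and verify: 54² + 71² = 2916 + 5041 = 7957 = n. ✓

n = 7957 = 54² + 71² (one valid representation with x ≤ y).


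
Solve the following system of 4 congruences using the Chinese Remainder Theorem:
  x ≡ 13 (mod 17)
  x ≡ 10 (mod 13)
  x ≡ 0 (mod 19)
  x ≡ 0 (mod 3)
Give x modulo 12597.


Product of moduli M = 17 · 13 · 19 · 3 = 12597.
Merge one congruence at a time:
  Start: x ≡ 13 (mod 17).
  Combine with x ≡ 10 (mod 13); new modulus lcm = 221.
    Write x = 13 + 17·t and substitute into x ≡ 10 (mod 13): 17·t ≡ 10 − 13 = -3 (mod 13).
    Reduce coefficients mod 13: 4·t ≡ 10 (mod 13).
    The inverse of 4 mod 13 is 10 (since 4·10 = 40 = 3·13 + 1), so t ≡ 10·10 = 100 ≡ 9 (mod 13).
    Then x = 13 + 17·9 = 166, valid modulo lcm(17, 13) = 221: x ≡ 166 (mod 221).
  Combine with x ≡ 0 (mod 19); new modulus lcm = 4199.
    Write x = 166 + 221·t and substitute into x ≡ 0 (mod 19): 221·t ≡ 0 − 166 = -166 (mod 19).
    Reduce coefficients mod 19: 12·t ≡ 5 (mod 19).
    The inverse of 12 mod 19 is 8 (since 12·8 = 96 = 5·19 + 1), so t ≡ 8·5 = 40 ≡ 2 (mod 19).
    Then x = 166 + 221·2 = 608, valid modulo lcm(221, 19) = 4199: x ≡ 608 (mod 4199).
  Combine with x ≡ 0 (mod 3); new modulus lcm = 12597.
    Write x = 608 + 4199·t and substitute into x ≡ 0 (mod 3): 4199·t ≡ 0 − 608 = -608 (mod 3).
    Reduce coefficients mod 3: 2·t ≡ 1 (mod 3).
    The inverse of 2 mod 3 is 2 (since 2·2 = 4 = 1·3 + 1), so t ≡ 2·1 = 2 ≡ 2 (mod 3).
    Then x = 608 + 4199·2 = 9006, valid modulo lcm(4199, 3) = 12597: x ≡ 9006 (mod 12597).
Verify against each original: 9006 mod 17 = 13, 9006 mod 13 = 10, 9006 mod 19 = 0, 9006 mod 3 = 0.

x ≡ 9006 (mod 12597).


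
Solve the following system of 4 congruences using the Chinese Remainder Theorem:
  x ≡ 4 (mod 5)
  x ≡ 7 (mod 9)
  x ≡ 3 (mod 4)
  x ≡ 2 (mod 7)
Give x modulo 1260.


Product of moduli M = 5 · 9 · 4 · 7 = 1260.
Merge one congruence at a time:
  Start: x ≡ 4 (mod 5).
  Combine with x ≡ 7 (mod 9); new modulus lcm = 45.
    Write x = 4 + 5·t and substitute into x ≡ 7 (mod 9): 5·t ≡ 7 − 4 = 3 (mod 9).
    The inverse of 5 mod 9 is 2 (since 5·2 = 10 = 1·9 + 1), so t ≡ 2·3 = 6 ≡ 6 (mod 9).
    Then x = 4 + 5·6 = 34, valid modulo lcm(5, 9) = 45: x ≡ 34 (mod 45).
  Combine with x ≡ 3 (mod 4); new modulus lcm = 180.
    Write x = 34 + 45·t and substitute into x ≡ 3 (mod 4): 45·t ≡ 3 − 34 = -31 (mod 4).
    Reduce coefficients mod 4: 1·t ≡ 1 (mod 4).
    So t ≡ 1 (mod 4).
    Then x = 34 + 45·1 = 79, valid modulo lcm(45, 4) = 180: x ≡ 79 (mod 180).
  Combine with x ≡ 2 (mod 7); new modulus lcm = 1260.
    Write x = 79 + 180·t and substitute into x ≡ 2 (mod 7): 180·t ≡ 2 − 79 = -77 (mod 7).
    Reduce coefficients mod 7: 5·t ≡ 0 (mod 7).
    The inverse of 5 mod 7 is 3 (since 5·3 = 15 = 2·7 + 1), so t ≡ 3·0 = 0 ≡ 0 (mod 7).
    Then x = 79 + 180·0 = 79, valid modulo lcm(180, 7) = 1260: x ≡ 79 (mod 1260).
Verify against each original: 79 mod 5 = 4, 79 mod 9 = 7, 79 mod 4 = 3, 79 mod 7 = 2.

x ≡ 79 (mod 1260).


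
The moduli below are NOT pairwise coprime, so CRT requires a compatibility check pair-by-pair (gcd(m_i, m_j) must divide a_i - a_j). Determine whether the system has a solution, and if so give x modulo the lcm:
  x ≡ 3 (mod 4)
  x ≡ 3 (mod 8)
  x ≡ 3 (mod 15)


Moduli 4, 8, 15 are not pairwise coprime, so CRT works modulo lcm(m_i) when all pairwise compatibility conditions hold.
Pairwise compatibility: gcd(m_i, m_j) must divide a_i - a_j for every pair.
Merge one congruence at a time:
  Start: x ≡ 3 (mod 4).
  Combine with x ≡ 3 (mod 8): gcd(4, 8) = 4; 3 - 3 = 0, which IS divisible by 4, so compatible.
    Write x = 3 + 4·t and substitute into x ≡ 3 (mod 8): 4·t ≡ 3 − 3 = 0 (mod 8).
    Divide the congruence (and modulus) by g = 4: 1·t ≡ 0 (mod 2).
    So t ≡ 0 (mod 2).
    Then x = 3 + 4·0 = 3, valid modulo lcm(4, 8) = 8: x ≡ 3 (mod 8).
  Combine with x ≡ 3 (mod 15): gcd(8, 15) = 1; 3 - 3 = 0, which IS divisible by 1, so compatible.
    Write x = 3 + 8·t and substitute into x ≡ 3 (mod 15): 8·t ≡ 3 − 3 = 0 (mod 15).
    The inverse of 8 mod 15 is 2 (since 8·2 = 16 = 1·15 + 1), so t ≡ 2·0 = 0 ≡ 0 (mod 15).
    Then x = 3 + 8·0 = 3, valid modulo lcm(8, 15) = 120: x ≡ 3 (mod 120).
Verify: 3 mod 4 = 3, 3 mod 8 = 3, 3 mod 15 = 3.

x ≡ 3 (mod 120).


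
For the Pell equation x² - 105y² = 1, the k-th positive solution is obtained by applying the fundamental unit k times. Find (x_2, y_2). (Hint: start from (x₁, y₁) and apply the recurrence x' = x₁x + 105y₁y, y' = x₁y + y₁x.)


Step 1: Find the fundamental solution (x₁, y₁) of x² - 105y² = 1.
  Expand √105 as a continued fraction. a₀ = ⌊√105⌋ = 10; iterate m_{k+1} = d_k·a_k − m_k, d_{k+1} = (105 − m_{k+1}²)/d_k, a_{k+1} = ⌊(a₀ + m_{k+1})/d_{k+1}⌋ (starting m₀ = 0, d₀ = 1), with convergents p_k = a_k·p_{k-1} + p_{k-2}, q_k = a_k·q_{k-1} + q_{k-2} (p₋₁ = 1, q₋₁ = 0):
  k = 0: a₀ = 10; p₀/q₀ = 10/1; p₀² − 105·q₀² = 100 − 105 = -5.
  k = 1: m = 10, d = 5, a = ⌊(10 + 10)/5⌋ = 4; p/q = (4·10 + 1)/(4·1 + 0) = 41/4; p² − 105·q² = 1681 − 1680 = 1.
  The first convergent with p² − 105·q² = 1 gives the fundamental solution (x₁, y₁) = (41, 4).
Step 2: Apply the recurrence (x_{n+1}, y_{n+1}) = (x₁x_n + 105y₁y_n, x₁y_n + y₁x_n) repeatedly.
  From (x_1, y_1) = (41, 4): x_2 = 41·41 + 105·4·4 = 3361; y_2 = 41·4 + 4·41 = 328.
Step 3: Verify x_2² - 105·y_2² = 11296321 - 11296320 = 1 (should be 1). ✓

(x_1, y_1) = (41, 4); (x_2, y_2) = (3361, 328).


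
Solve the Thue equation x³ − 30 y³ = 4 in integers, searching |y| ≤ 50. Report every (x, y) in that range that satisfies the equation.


The equation is x³ - 30y³ = 4. For fixed y, x³ = 30·y³ + 4, so a solution requires the RHS to be a perfect cube.
Strategy: iterate y from -50 to 50, compute RHS = 30·y³ + 4, and check whether it is a (positive or negative) perfect cube.
Check small values of y:
  y = 0: RHS = 4 is not a perfect cube.
  y = 1: RHS = 34 is not a perfect cube.
  y = -1: RHS = -26 is not a perfect cube.
  y = 2: RHS = 244 is not a perfect cube.
  y = -2: RHS = -236 is not a perfect cube.
  y = 3: RHS = 814 is not a perfect cube.
  y = -3: RHS = -806 is not a perfect cube.
Continuing the search up to |y| = 50 finds no solutions either.
No (x, y) in the scanned range satisfies the equation.

No integer solutions with |y| ≤ 50.


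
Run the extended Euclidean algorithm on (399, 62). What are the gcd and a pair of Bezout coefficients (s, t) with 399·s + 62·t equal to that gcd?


Euclidean algorithm on (399, 62) — divide until remainder is 0:
  399 = 6 · 62 + 27
  62 = 2 · 27 + 8
  27 = 3 · 8 + 3
  8 = 2 · 3 + 2
  3 = 1 · 2 + 1
  2 = 2 · 1 + 0
gcd(399, 62) = 1.
Track Bezout coefficients alongside the remainders: start with r₀ = 399 = a·1 + b·0 (s = 1, t = 0) and r₁ = 62 = a·0 + b·1 (s = 0, t = 1); each new remainder r_{k+1} = r_{k-1} − q_k·r_k inherits s_{k+1} = s_{k-1} − q_k·s_k, t_{k+1} = t_{k-1} − q_k·t_k, so r_k = a·s_k + b·t_k at every step:
  q = 6: r = 27, s = 1 − 6·0 = 1, t = 0 − 6·1 = -6  (check: 399·1 + 62·(-6) = 27)
  q = 2: r = 8, s = 0 − 2·1 = -2, t = 1 − 2·(-6) = 13  (check: 399·(-2) + 62·13 = 8)
  q = 3: r = 3, s = 1 − 3·(-2) = 7, t = -6 − 3·13 = -45  (check: 399·7 + 62·(-45) = 3)
  q = 2: r = 2, s = -2 − 2·7 = -16, t = 13 − 2·(-45) = 103  (check: 399·(-16) + 62·103 = 2)
  q = 1: r = 1, s = 7 − 1·(-16) = 23, t = -45 − 1·103 = -148  (check: 399·23 + 62·(-148) = 1)
The row with r = 1 (the gcd) gives the Bezout coefficients s = 23, t = -148.
Result: 399 · (23) + 62 · (-148) = 1.

gcd(399, 62) = 1; s = 23, t = -148 (check: 399·23 + 62·(-148) = 1).


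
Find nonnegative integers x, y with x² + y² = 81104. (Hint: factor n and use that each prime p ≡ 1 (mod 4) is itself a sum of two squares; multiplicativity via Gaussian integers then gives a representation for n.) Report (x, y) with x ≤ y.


Step 1: Factor n = 81104 = 2^4 · 37 · 137.
Step 2: Check the mod-4 condition on each prime factor: 2 = 2 (special); 37 ≡ 1 (mod 4), exponent 1; 137 ≡ 1 (mod 4), exponent 1.
All primes ≡ 3 (mod 4) appear to even exponent (or don't appear), so by the two-squares theorem n IS expressible as a sum of two squares.
Step 3: Build a representation. Group n = k² · m with k = 4 and m = 37 · 137 = 5069 (a product of primes ≡ 1 (mod 4)); a representation of m scales to one of n via (k·x)² + (k·y)² = k²(x² + y²). Each prime p ≡ 1 (mod 4) is itself a sum of two squares; find a² by testing p − a² for a perfect square:
  37: 37 − 1² = 36 = 6² ⇒ 37 = 1² + 6².
  137: 137 − 1² = 136, 137 − 2² = 133, 137 − 3² = 128, 137 − 4² = 121 = 11² ⇒ 137 = 4² + 11².
  Combine using the Brahmagupta–Fibonacci identity (a² + b²)(c² + d²) = (ac − bd)² + (ad + bc)² = (ac + bd)² + (ad − bc)²:
  37 · 137 = 5069: from (1² + 6²)(4² + 11²), take (1·4 − 6·11, 1·11 + 6·4) = (4 − 66, 11 + 24) = (-62, 35); dropping signs (only squares matter) gives (62, 35); check 62² + 35² = 3844 + 1225 = 5069 ✓.
  Scale by k = 4: (4·62, 4·35) = (248, 140).
Step 4: Order so x ≤ y and verify: 140² + 248² = 19600 + 61504 = 81104 = n. ✓

n = 81104 = 140² + 248² (one valid representation with x ≤ y).


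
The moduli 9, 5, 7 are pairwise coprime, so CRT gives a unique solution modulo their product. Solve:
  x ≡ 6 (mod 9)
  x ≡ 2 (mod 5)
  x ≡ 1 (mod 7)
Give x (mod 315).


Moduli 9, 5, 7 are pairwise coprime; by CRT there is a unique solution modulo M = 9 · 5 · 7 = 315.
Solve pairwise, accumulating the modulus:
  Start with x ≡ 6 (mod 9).
  Combine with x ≡ 2 (mod 5): since gcd(9, 5) = 1, we get a unique residue mod 45.
    Write x = 6 + 9·t and substitute into x ≡ 2 (mod 5): 9·t ≡ 2 − 6 = -4 (mod 5).
    Reduce coefficients mod 5: 4·t ≡ 1 (mod 5).
    The inverse of 4 mod 5 is 4 (since 4·4 = 16 = 3·5 + 1), so t ≡ 4·1 = 4 ≡ 4 (mod 5).
    Then x = 6 + 9·4 = 42, valid modulo lcm(9, 5) = 45: x ≡ 42 (mod 45).
  Combine with x ≡ 1 (mod 7): since gcd(45, 7) = 1, we get a unique residue mod 315.
    Write x = 42 + 45·t and substitute into x ≡ 1 (mod 7): 45·t ≡ 1 − 42 = -41 (mod 7).
    Reduce coefficients mod 7: 3·t ≡ 1 (mod 7).
    The inverse of 3 mod 7 is 5 (since 3·5 = 15 = 2·7 + 1), so t ≡ 5·1 = 5 ≡ 5 (mod 7).
    Then x = 42 + 45·5 = 267, valid modulo lcm(45, 7) = 315: x ≡ 267 (mod 315).
Verify: 267 mod 9 = 6 ✓, 267 mod 5 = 2 ✓, 267 mod 7 = 1 ✓.

x ≡ 267 (mod 315).


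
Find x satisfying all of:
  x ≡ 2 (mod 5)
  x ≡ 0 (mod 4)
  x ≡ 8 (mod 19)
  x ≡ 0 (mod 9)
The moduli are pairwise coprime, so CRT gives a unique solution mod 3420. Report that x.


Product of moduli M = 5 · 4 · 19 · 9 = 3420.
Merge one congruence at a time:
  Start: x ≡ 2 (mod 5).
  Combine with x ≡ 0 (mod 4); new modulus lcm = 20.
    Write x = 2 + 5·t and substitute into x ≡ 0 (mod 4): 5·t ≡ 0 − 2 = -2 (mod 4).
    Reduce coefficients mod 4: 1·t ≡ 2 (mod 4).
    So t ≡ 2 (mod 4).
    Then x = 2 + 5·2 = 12, valid modulo lcm(5, 4) = 20: x ≡ 12 (mod 20).
  Combine with x ≡ 8 (mod 19); new modulus lcm = 380.
    Write x = 12 + 20·t and substitute into x ≡ 8 (mod 19): 20·t ≡ 8 − 12 = -4 (mod 19).
    Reduce coefficients mod 19: 1·t ≡ 15 (mod 19).
    So t ≡ 15 (mod 19).
    Then x = 12 + 20·15 = 312, valid modulo lcm(20, 19) = 380: x ≡ 312 (mod 380).
  Combine with x ≡ 0 (mod 9); new modulus lcm = 3420.
    Write x = 312 + 380·t and substitute into x ≡ 0 (mod 9): 380·t ≡ 0 − 312 = -312 (mod 9).
    Reduce coefficients mod 9: 2·t ≡ 3 (mod 9).
    The inverse of 2 mod 9 is 5 (since 2·5 = 10 = 1·9 + 1), so t ≡ 5·3 = 15 ≡ 6 (mod 9).
    Then x = 312 + 380·6 = 2592, valid modulo lcm(380, 9) = 3420: x ≡ 2592 (mod 3420).
Verify against each original: 2592 mod 5 = 2, 2592 mod 4 = 0, 2592 mod 19 = 8, 2592 mod 9 = 0.

x ≡ 2592 (mod 3420).


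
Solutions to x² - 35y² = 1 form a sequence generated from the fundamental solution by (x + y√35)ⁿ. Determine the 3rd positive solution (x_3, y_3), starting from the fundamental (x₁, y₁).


Step 1: Find the fundamental solution (x₁, y₁) of x² - 35y² = 1.
  Expand √35 as a continued fraction. a₀ = ⌊√35⌋ = 5; iterate m_{k+1} = d_k·a_k − m_k, d_{k+1} = (35 − m_{k+1}²)/d_k, a_{k+1} = ⌊(a₀ + m_{k+1})/d_{k+1}⌋ (starting m₀ = 0, d₀ = 1), with convergents p_k = a_k·p_{k-1} + p_{k-2}, q_k = a_k·q_{k-1} + q_{k-2} (p₋₁ = 1, q₋₁ = 0):
  k = 0: a₀ = 5; p₀/q₀ = 5/1; p₀² − 35·q₀² = 25 − 35 = -10.
  k = 1: m = 5, d = 10, a = ⌊(5 + 5)/10⌋ = 1; p/q = (1·5 + 1)/(1·1 + 0) = 6/1; p² − 35·q² = 36 − 35 = 1.
  The first convergent with p² − 35·q² = 1 gives the fundamental solution (x₁, y₁) = (6, 1).
Step 2: Apply the recurrence (x_{n+1}, y_{n+1}) = (x₁x_n + 35y₁y_n, x₁y_n + y₁x_n) repeatedly.
  From (x_1, y_1) = (6, 1): x_2 = 6·6 + 35·1·1 = 71; y_2 = 6·1 + 1·6 = 12.
  From (x_2, y_2) = (71, 12): x_3 = 6·71 + 35·1·12 = 846; y_3 = 6·12 + 1·71 = 143.
Step 3: Verify x_3² - 35·y_3² = 715716 - 715715 = 1 (should be 1). ✓

(x_1, y_1) = (6, 1); (x_3, y_3) = (846, 143).


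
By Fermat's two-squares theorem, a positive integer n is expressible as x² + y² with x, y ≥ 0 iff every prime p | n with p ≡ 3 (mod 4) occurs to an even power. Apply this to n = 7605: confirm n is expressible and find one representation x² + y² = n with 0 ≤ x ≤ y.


Step 1: Factor n = 7605 = 3^2 · 5 · 13^2.
Step 2: Check the mod-4 condition on each prime factor: 3 ≡ 3 (mod 4), exponent 2 (must be even); 5 ≡ 1 (mod 4), exponent 1; 13 ≡ 1 (mod 4), exponent 2.
All primes ≡ 3 (mod 4) appear to even exponent (or don't appear), so by the two-squares theorem n IS expressible as a sum of two squares.
Step 3: Build a representation. Group n = k² · m with k = 3 and m = 5 · 13 · 13 = 845 (a product of primes ≡ 1 (mod 4)); a representation of m scales to one of n via (k·x)² + (k·y)² = k²(x² + y²). Each prime p ≡ 1 (mod 4) is itself a sum of two squares; find a² by testing p − a² for a perfect square:
  5: 5 − 1² = 4 = 2² ⇒ 5 = 1² + 2².
  13: 13 − 1² = 12, 13 − 2² = 9 = 3² ⇒ 13 = 2² + 3².
  Combine using the Brahmagupta–Fibonacci identity (a² + b²)(c² + d²) = (ac − bd)² + (ad + bc)² = (ac + bd)² + (ad − bc)²:
  5 · 13 = 65: from (1² + 2²)(2² + 3²), take (1·2 − 2·3, 1·3 + 2·2) = (2 − 6, 3 + 4) = (-4, 7); dropping signs (only squares matter) gives (4, 7); check 4² + 7² = 16 + 49 = 65 ✓.
  65 · 13 = 845: from (4² + 7²)(2² + 3²), take (4·2 − 7·3, 4·3 + 7·2) = (8 − 21, 12 + 14) = (-13, 26); dropping signs (only squares matter) gives (13, 26); check 13² + 26² = 169 + 676 = 845 ✓.
  Scale by k = 3: (3·13, 3·26) = (39, 78).
Step 4: Order so x ≤ y and verify: 39² + 78² = 1521 + 6084 = 7605 = n. ✓

n = 7605 = 39² + 78² (one valid representation with x ≤ y).


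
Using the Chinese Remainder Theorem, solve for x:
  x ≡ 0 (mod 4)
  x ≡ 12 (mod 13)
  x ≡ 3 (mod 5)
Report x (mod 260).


Moduli 4, 13, 5 are pairwise coprime; by CRT there is a unique solution modulo M = 4 · 13 · 5 = 260.
Solve pairwise, accumulating the modulus:
  Start with x ≡ 0 (mod 4).
  Combine with x ≡ 12 (mod 13): since gcd(4, 13) = 1, we get a unique residue mod 52.
    Write x = 0 + 4·t and substitute into x ≡ 12 (mod 13): 4·t ≡ 12 − 0 = 12 (mod 13).
    The inverse of 4 mod 13 is 10 (since 4·10 = 40 = 3·13 + 1), so t ≡ 10·12 = 120 ≡ 3 (mod 13).
    Then x = 0 + 4·3 = 12, valid modulo lcm(4, 13) = 52: x ≡ 12 (mod 52).
  Combine with x ≡ 3 (mod 5): since gcd(52, 5) = 1, we get a unique residue mod 260.
    Write x = 12 + 52·t and substitute into x ≡ 3 (mod 5): 52·t ≡ 3 − 12 = -9 (mod 5).
    Reduce coefficients mod 5: 2·t ≡ 1 (mod 5).
    The inverse of 2 mod 5 is 3 (since 2·3 = 6 = 1·5 + 1), so t ≡ 3·1 = 3 ≡ 3 (mod 5).
    Then x = 12 + 52·3 = 168, valid modulo lcm(52, 5) = 260: x ≡ 168 (mod 260).
Verify: 168 mod 4 = 0 ✓, 168 mod 13 = 12 ✓, 168 mod 5 = 3 ✓.

x ≡ 168 (mod 260).


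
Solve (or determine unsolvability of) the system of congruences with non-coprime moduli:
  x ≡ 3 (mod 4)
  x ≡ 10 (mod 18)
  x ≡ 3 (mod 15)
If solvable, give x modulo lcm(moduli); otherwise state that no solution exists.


Moduli 4, 18, 15 are not pairwise coprime, so CRT works modulo lcm(m_i) when all pairwise compatibility conditions hold.
Pairwise compatibility: gcd(m_i, m_j) must divide a_i - a_j for every pair.
Merge one congruence at a time:
  Start: x ≡ 3 (mod 4).
  Combine with x ≡ 10 (mod 18): gcd(4, 18) = 2, and 10 - 3 = 7 is NOT divisible by 2.
    ⇒ system is inconsistent (no integer solution).

No solution (the system is inconsistent).


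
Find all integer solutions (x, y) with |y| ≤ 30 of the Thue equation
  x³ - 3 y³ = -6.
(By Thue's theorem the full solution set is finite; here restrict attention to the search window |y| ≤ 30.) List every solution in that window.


The equation is x³ - 3y³ = -6. For fixed y, x³ = 3·y³ − 6, so a solution requires the RHS to be a perfect cube.
Strategy: iterate y from -30 to 30, compute RHS = 3·y³ − 6, and check whether it is a (positive or negative) perfect cube.
Check small values of y:
  y = 0: RHS = -6 is not a perfect cube.
  y = 1: RHS = -3 is not a perfect cube.
  y = -1: RHS = -9 is not a perfect cube.
  y = 2: RHS = 18 is not a perfect cube.
  y = -2: RHS = -30 is not a perfect cube.
  y = 3: RHS = 75 is not a perfect cube.
  y = -3: RHS = -87 is not a perfect cube.
Continuing the search up to |y| = 30 finds no solutions either.
No (x, y) in the scanned range satisfies the equation.

No integer solutions with |y| ≤ 30.


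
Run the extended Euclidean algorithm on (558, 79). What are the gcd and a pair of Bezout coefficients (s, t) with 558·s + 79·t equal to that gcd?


Euclidean algorithm on (558, 79) — divide until remainder is 0:
  558 = 7 · 79 + 5
  79 = 15 · 5 + 4
  5 = 1 · 4 + 1
  4 = 4 · 1 + 0
gcd(558, 79) = 1.
Track Bezout coefficients alongside the remainders: start with r₀ = 558 = a·1 + b·0 (s = 1, t = 0) and r₁ = 79 = a·0 + b·1 (s = 0, t = 1); each new remainder r_{k+1} = r_{k-1} − q_k·r_k inherits s_{k+1} = s_{k-1} − q_k·s_k, t_{k+1} = t_{k-1} − q_k·t_k, so r_k = a·s_k + b·t_k at every step:
  q = 7: r = 5, s = 1 − 7·0 = 1, t = 0 − 7·1 = -7  (check: 558·1 + 79·(-7) = 5)
  q = 15: r = 4, s = 0 − 15·1 = -15, t = 1 − 15·(-7) = 106  (check: 558·(-15) + 79·106 = 4)
  q = 1: r = 1, s = 1 − 1·(-15) = 16, t = -7 − 1·106 = -113  (check: 558·16 + 79·(-113) = 1)
The row with r = 1 (the gcd) gives the Bezout coefficients s = 16, t = -113.
Result: 558 · (16) + 79 · (-113) = 1.

gcd(558, 79) = 1; s = 16, t = -113 (check: 558·16 + 79·(-113) = 1).


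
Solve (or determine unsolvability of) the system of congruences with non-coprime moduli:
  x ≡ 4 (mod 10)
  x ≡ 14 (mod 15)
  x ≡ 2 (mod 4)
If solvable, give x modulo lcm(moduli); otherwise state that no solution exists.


Moduli 10, 15, 4 are not pairwise coprime, so CRT works modulo lcm(m_i) when all pairwise compatibility conditions hold.
Pairwise compatibility: gcd(m_i, m_j) must divide a_i - a_j for every pair.
Merge one congruence at a time:
  Start: x ≡ 4 (mod 10).
  Combine with x ≡ 14 (mod 15): gcd(10, 15) = 5; 14 - 4 = 10, which IS divisible by 5, so compatible.
    Write x = 4 + 10·t and substitute into x ≡ 14 (mod 15): 10·t ≡ 14 − 4 = 10 (mod 15).
    Divide the congruence (and modulus) by g = 5: 2·t ≡ 2 (mod 3).
    The inverse of 2 mod 3 is 2 (since 2·2 = 4 = 1·3 + 1), so t ≡ 2·2 = 4 ≡ 1 (mod 3).
    Then x = 4 + 10·1 = 14, valid modulo lcm(10, 15) = 30: x ≡ 14 (mod 30).
  Combine with x ≡ 2 (mod 4): gcd(30, 4) = 2; 2 - 14 = -12, which IS divisible by 2, so compatible.
    Write x = 14 + 30·t and substitute into x ≡ 2 (mod 4): 30·t ≡ 2 − 14 = -12 (mod 4).
    Divide the congruence (and modulus) by g = 2: 15·t ≡ -6 (mod 2).
    Reduce coefficients mod 2: 1·t ≡ 0 (mod 2).
    So t ≡ 0 (mod 2).
    Then x = 14 + 30·0 = 14, valid modulo lcm(30, 4) = 60: x ≡ 14 (mod 60).
Verify: 14 mod 10 = 4, 14 mod 15 = 14, 14 mod 4 = 2.

x ≡ 14 (mod 60).


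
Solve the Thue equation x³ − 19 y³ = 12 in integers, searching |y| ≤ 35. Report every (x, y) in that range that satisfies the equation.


The equation is x³ - 19y³ = 12. For fixed y, x³ = 19·y³ + 12, so a solution requires the RHS to be a perfect cube.
Strategy: iterate y from -35 to 35, compute RHS = 19·y³ + 12, and check whether it is a (positive or negative) perfect cube.
Check small values of y:
  y = 0: RHS = 12 is not a perfect cube.
  y = 1: RHS = 31 is not a perfect cube.
  y = -1: RHS = -7 is not a perfect cube.
  y = 2: RHS = 164 is not a perfect cube.
  y = -2: RHS = -140 is not a perfect cube.
  y = 3: RHS = 525 is not a perfect cube.
  y = -3: RHS = -501 is not a perfect cube.
Continuing the search up to |y| = 35 finds no solutions either.
No (x, y) in the scanned range satisfies the equation.

No integer solutions with |y| ≤ 35.


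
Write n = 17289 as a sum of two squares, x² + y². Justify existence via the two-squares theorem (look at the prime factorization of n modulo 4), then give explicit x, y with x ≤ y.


Step 1: Factor n = 17289 = 3^2 · 17 · 113.
Step 2: Check the mod-4 condition on each prime factor: 3 ≡ 3 (mod 4), exponent 2 (must be even); 17 ≡ 1 (mod 4), exponent 1; 113 ≡ 1 (mod 4), exponent 1.
All primes ≡ 3 (mod 4) appear to even exponent (or don't appear), so by the two-squares theorem n IS expressible as a sum of two squares.
Step 3: Build a representation. Group n = k² · m with k = 3 and m = 17 · 113 = 1921 (a product of primes ≡ 1 (mod 4)); a representation of m scales to one of n via (k·x)² + (k·y)² = k²(x² + y²). Each prime p ≡ 1 (mod 4) is itself a sum of two squares; find a² by testing p − a² for a perfect square:
  17: 17 − 1² = 16 = 4² ⇒ 17 = 1² + 4².
  113: 113 − 1² = 112, 113 − 2² = 109, 113 − 3² = 104, 113 − 4² = 97, 113 − 5² = 88, 113 − 6² = 77, 113 − 7² = 64 = 8² ⇒ 113 = 7² + 8².
  Combine using the Brahmagupta–Fibonacci identity (a² + b²)(c² + d²) = (ac − bd)² + (ad + bc)² = (ac + bd)² + (ad − bc)²:
  17 · 113 = 1921: from (1² + 4²)(7² + 8²), take (1·7 − 4·8, 1·8 + 4·7) = (7 − 32, 8 + 28) = (-25, 36); dropping signs (only squares matter) gives (25, 36); check 25² + 36² = 625 + 1296 = 1921 ✓.
  Scale by k = 3: (3·25, 3·36) = (75, 108).
Step 4: Order so x ≤ y and verify: 75² + 108² = 5625 + 11664 = 17289 = n. ✓

n = 17289 = 75² + 108² (one valid representation with x ≤ y).


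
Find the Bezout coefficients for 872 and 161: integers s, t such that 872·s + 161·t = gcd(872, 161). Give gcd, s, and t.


Euclidean algorithm on (872, 161) — divide until remainder is 0:
  872 = 5 · 161 + 67
  161 = 2 · 67 + 27
  67 = 2 · 27 + 13
  27 = 2 · 13 + 1
  13 = 13 · 1 + 0
gcd(872, 161) = 1.
Track Bezout coefficients alongside the remainders: start with r₀ = 872 = a·1 + b·0 (s = 1, t = 0) and r₁ = 161 = a·0 + b·1 (s = 0, t = 1); each new remainder r_{k+1} = r_{k-1} − q_k·r_k inherits s_{k+1} = s_{k-1} − q_k·s_k, t_{k+1} = t_{k-1} − q_k·t_k, so r_k = a·s_k + b·t_k at every step:
  q = 5: r = 67, s = 1 − 5·0 = 1, t = 0 − 5·1 = -5  (check: 872·1 + 161·(-5) = 67)
  q = 2: r = 27, s = 0 − 2·1 = -2, t = 1 − 2·(-5) = 11  (check: 872·(-2) + 161·11 = 27)
  q = 2: r = 13, s = 1 − 2·(-2) = 5, t = -5 − 2·11 = -27  (check: 872·5 + 161·(-27) = 13)
  q = 2: r = 1, s = -2 − 2·5 = -12, t = 11 − 2·(-27) = 65  (check: 872·(-12) + 161·65 = 1)
The row with r = 1 (the gcd) gives the Bezout coefficients s = -12, t = 65.
Result: 872 · (-12) + 161 · (65) = 1.

gcd(872, 161) = 1; s = -12, t = 65 (check: 872·(-12) + 161·65 = 1).


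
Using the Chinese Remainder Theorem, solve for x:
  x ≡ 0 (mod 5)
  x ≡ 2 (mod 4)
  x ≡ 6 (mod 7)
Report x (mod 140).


Moduli 5, 4, 7 are pairwise coprime; by CRT there is a unique solution modulo M = 5 · 4 · 7 = 140.
Solve pairwise, accumulating the modulus:
  Start with x ≡ 0 (mod 5).
  Combine with x ≡ 2 (mod 4): since gcd(5, 4) = 1, we get a unique residue mod 20.
    Write x = 0 + 5·t and substitute into x ≡ 2 (mod 4): 5·t ≡ 2 − 0 = 2 (mod 4).
    Reduce coefficients mod 4: 1·t ≡ 2 (mod 4).
    So t ≡ 2 (mod 4).
    Then x = 0 + 5·2 = 10, valid modulo lcm(5, 4) = 20: x ≡ 10 (mod 20).
  Combine with x ≡ 6 (mod 7): since gcd(20, 7) = 1, we get a unique residue mod 140.
    Write x = 10 + 20·t and substitute into x ≡ 6 (mod 7): 20·t ≡ 6 − 10 = -4 (mod 7).
    Reduce coefficients mod 7: 6·t ≡ 3 (mod 7).
    The inverse of 6 mod 7 is 6 (since 6·6 = 36 = 5·7 + 1), so t ≡ 6·3 = 18 ≡ 4 (mod 7).
    Then x = 10 + 20·4 = 90, valid modulo lcm(20, 7) = 140: x ≡ 90 (mod 140).
Verify: 90 mod 5 = 0 ✓, 90 mod 4 = 2 ✓, 90 mod 7 = 6 ✓.

x ≡ 90 (mod 140).


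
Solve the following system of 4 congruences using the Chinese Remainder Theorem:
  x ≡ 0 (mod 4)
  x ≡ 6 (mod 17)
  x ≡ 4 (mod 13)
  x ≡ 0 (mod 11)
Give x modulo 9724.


Product of moduli M = 4 · 17 · 13 · 11 = 9724.
Merge one congruence at a time:
  Start: x ≡ 0 (mod 4).
  Combine with x ≡ 6 (mod 17); new modulus lcm = 68.
    Write x = 0 + 4·t and substitute into x ≡ 6 (mod 17): 4·t ≡ 6 − 0 = 6 (mod 17).
    The inverse of 4 mod 17 is 13 (since 4·13 = 52 = 3·17 + 1), so t ≡ 13·6 = 78 ≡ 10 (mod 17).
    Then x = 0 + 4·10 = 40, valid modulo lcm(4, 17) = 68: x ≡ 40 (mod 68).
  Combine with x ≡ 4 (mod 13); new modulus lcm = 884.
    Write x = 40 + 68·t and substitute into x ≡ 4 (mod 13): 68·t ≡ 4 − 40 = -36 (mod 13).
    Reduce coefficients mod 13: 3·t ≡ 3 (mod 13).
    The inverse of 3 mod 13 is 9 (since 3·9 = 27 = 2·13 + 1), so t ≡ 9·3 = 27 ≡ 1 (mod 13).
    Then x = 40 + 68·1 = 108, valid modulo lcm(68, 13) = 884: x ≡ 108 (mod 884).
  Combine with x ≡ 0 (mod 11); new modulus lcm = 9724.
    Write x = 108 + 884·t and substitute into x ≡ 0 (mod 11): 884·t ≡ 0 − 108 = -108 (mod 11).
    Reduce coefficients mod 11: 4·t ≡ 2 (mod 11).
    The inverse of 4 mod 11 is 3 (since 4·3 = 12 = 1·11 + 1), so t ≡ 3·2 = 6 ≡ 6 (mod 11).
    Then x = 108 + 884·6 = 5412, valid modulo lcm(884, 11) = 9724: x ≡ 5412 (mod 9724).
Verify against each original: 5412 mod 4 = 0, 5412 mod 17 = 6, 5412 mod 13 = 4, 5412 mod 11 = 0.

x ≡ 5412 (mod 9724).


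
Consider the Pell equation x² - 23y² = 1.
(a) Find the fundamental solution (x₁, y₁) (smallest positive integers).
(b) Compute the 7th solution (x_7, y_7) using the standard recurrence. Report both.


Step 1: Find the fundamental solution (x₁, y₁) of x² - 23y² = 1.
  Expand √23 as a continued fraction. a₀ = ⌊√23⌋ = 4; iterate m_{k+1} = d_k·a_k − m_k, d_{k+1} = (23 − m_{k+1}²)/d_k, a_{k+1} = ⌊(a₀ + m_{k+1})/d_{k+1}⌋ (starting m₀ = 0, d₀ = 1), with convergents p_k = a_k·p_{k-1} + p_{k-2}, q_k = a_k·q_{k-1} + q_{k-2} (p₋₁ = 1, q₋₁ = 0):
  k = 0: a₀ = 4; p₀/q₀ = 4/1; p₀² − 23·q₀² = 16 − 23 = -7.
  k = 1: m = 4, d = 7, a = ⌊(4 + 4)/7⌋ = 1; p/q = (1·4 + 1)/(1·1 + 0) = 5/1; p² − 23·q² = 25 − 23 = 2.
  k = 2: m = 3, d = 2, a = ⌊(4 + 3)/2⌋ = 3; p/q = (3·5 + 4)/(3·1 + 1) = 19/4; p² − 23·q² = 361 − 368 = -7.
  k = 3: m = 3, d = 7, a = ⌊(4 + 3)/7⌋ = 1; p/q = (1·19 + 5)/(1·4 + 1) = 24/5; p² − 23·q² = 576 − 575 = 1.
  The first convergent with p² − 23·q² = 1 gives the fundamental solution (x₁, y₁) = (24, 5).
Step 2: Apply the recurrence (x_{n+1}, y_{n+1}) = (x₁x_n + 23y₁y_n, x₁y_n + y₁x_n) repeatedly.
  From (x_1, y_1) = (24, 5): x_2 = 24·24 + 23·5·5 = 1151; y_2 = 24·5 + 5·24 = 240.
  From (x_2, y_2) = (1151, 240): x_3 = 24·1151 + 23·5·240 = 55224; y_3 = 24·240 + 5·1151 = 11515.
  From (x_3, y_3) = (55224, 11515): x_4 = 24·55224 + 23·5·11515 = 2649601; y_4 = 24·11515 + 5·55224 = 552480.
  From (x_4, y_4) = (2649601, 552480): x_5 = 24·2649601 + 23·5·552480 = 127125624; y_5 = 24·552480 + 5·2649601 = 26507525.
  From (x_5, y_5) = (127125624, 26507525): x_6 = 24·127125624 + 23·5·26507525 = 6099380351; y_6 = 24·26507525 + 5·127125624 = 1271808720.
  From (x_6, y_6) = (6099380351, 1271808720): x_7 = 24·6099380351 + 23·5·1271808720 = 292643131224; y_7 = 24·1271808720 + 5·6099380351 = 61020311035.
Step 3: Verify x_7² - 23·y_7² = 85640002252587283738176 - 85640002252587283738175 = 1 (should be 1). ✓

(x_1, y_1) = (24, 5); (x_7, y_7) = (292643131224, 61020311035).


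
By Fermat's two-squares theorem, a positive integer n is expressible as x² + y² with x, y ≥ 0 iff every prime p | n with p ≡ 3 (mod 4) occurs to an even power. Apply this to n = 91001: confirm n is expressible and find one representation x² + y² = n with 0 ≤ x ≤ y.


Step 1: Factor n = 91001 = 17 · 53 · 101.
Step 2: Check the mod-4 condition on each prime factor: 17 ≡ 1 (mod 4), exponent 1; 53 ≡ 1 (mod 4), exponent 1; 101 ≡ 1 (mod 4), exponent 1.
All primes ≡ 3 (mod 4) appear to even exponent (or don't appear), so by the two-squares theorem n IS expressible as a sum of two squares.
Step 3: Build a representation. Here n = 17 · 53 · 101 is a product of primes ≡ 1 (mod 4). Each prime p ≡ 1 (mod 4) is itself a sum of two squares; find a² by testing p − a² for a perfect square:
  17: 17 − 1² = 16 = 4² ⇒ 17 = 1² + 4².
  53: 53 − 1² = 52, 53 − 2² = 49 = 7² ⇒ 53 = 2² + 7².
  101: 101 − 1² = 100 = 10² ⇒ 101 = 1² + 10².
  Combine using the Brahmagupta–Fibonacci identity (a² + b²)(c² + d²) = (ac − bd)² + (ad + bc)² = (ac + bd)² + (ad − bc)²:
  17 · 53 = 901: from (1² + 4²)(2² + 7²), take (1·2 − 4·7, 1·7 + 4·2) = (2 − 28, 7 + 8) = (-26, 15); dropping signs (only squares matter) gives (26, 15); check 26² + 15² = 676 + 225 = 901 ✓.
  901 · 101 = 91001: from (26² + 15²)(1² + 10²), take (26·1 − 15·10, 26·10 + 15·1) = (26 − 150, 260 + 15) = (-124, 275); dropping signs (only squares matter) gives (124, 275); check 124² + 275² = 15376 + 75625 = 91001 ✓.
Step 4: Order so x ≤ y and verify: 124² + 275² = 15376 + 75625 = 91001 = n. ✓

n = 91001 = 124² + 275² (one valid representation with x ≤ y).


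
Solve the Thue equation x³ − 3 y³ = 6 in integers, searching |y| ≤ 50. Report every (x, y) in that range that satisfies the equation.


The equation is x³ - 3y³ = 6. For fixed y, x³ = 3·y³ + 6, so a solution requires the RHS to be a perfect cube.
Strategy: iterate y from -50 to 50, compute RHS = 3·y³ + 6, and check whether it is a (positive or negative) perfect cube.
Check small values of y:
  y = 0: RHS = 6 is not a perfect cube.
  y = 1: RHS = 9 is not a perfect cube.
  y = -1: RHS = 3 is not a perfect cube.
  y = 2: RHS = 30 is not a perfect cube.
  y = -2: RHS = -18 is not a perfect cube.
  y = 3: RHS = 87 is not a perfect cube.
  y = -3: RHS = -75 is not a perfect cube.
Continuing the search up to |y| = 50 finds no solutions either.
No (x, y) in the scanned range satisfies the equation.

No integer solutions with |y| ≤ 50.


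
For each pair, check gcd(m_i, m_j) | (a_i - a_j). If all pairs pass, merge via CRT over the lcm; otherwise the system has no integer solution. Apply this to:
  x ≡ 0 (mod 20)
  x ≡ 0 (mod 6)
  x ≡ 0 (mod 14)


Moduli 20, 6, 14 are not pairwise coprime, so CRT works modulo lcm(m_i) when all pairwise compatibility conditions hold.
Pairwise compatibility: gcd(m_i, m_j) must divide a_i - a_j for every pair.
Merge one congruence at a time:
  Start: x ≡ 0 (mod 20).
  Combine with x ≡ 0 (mod 6): gcd(20, 6) = 2; 0 - 0 = 0, which IS divisible by 2, so compatible.
    Write x = 0 + 20·t and substitute into x ≡ 0 (mod 6): 20·t ≡ 0 − 0 = 0 (mod 6).
    Divide the congruence (and modulus) by g = 2: 10·t ≡ 0 (mod 3).
    Reduce coefficients mod 3: 1·t ≡ 0 (mod 3).
    So t ≡ 0 (mod 3).
    Then x = 0 + 20·0 = 0, valid modulo lcm(20, 6) = 60: x ≡ 0 (mod 60).
  Combine with x ≡ 0 (mod 14): gcd(60, 14) = 2; 0 - 0 = 0, which IS divisible by 2, so compatible.
    Write x = 0 + 60·t and substitute into x ≡ 0 (mod 14): 60·t ≡ 0 − 0 = 0 (mod 14).
    Divide the congruence (and modulus) by g = 2: 30·t ≡ 0 (mod 7).
    Reduce coefficients mod 7: 2·t ≡ 0 (mod 7).
    The inverse of 2 mod 7 is 4 (since 2·4 = 8 = 1·7 + 1), so t ≡ 4·0 = 0 ≡ 0 (mod 7).
    Then x = 0 + 60·0 = 0, valid modulo lcm(60, 14) = 420: x ≡ 0 (mod 420).
Verify: 0 mod 20 = 0, 0 mod 6 = 0, 0 mod 14 = 0.

x ≡ 0 (mod 420).


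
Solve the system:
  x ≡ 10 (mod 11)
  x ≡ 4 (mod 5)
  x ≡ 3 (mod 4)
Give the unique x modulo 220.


Moduli 11, 5, 4 are pairwise coprime; by CRT there is a unique solution modulo M = 11 · 5 · 4 = 220.
Solve pairwise, accumulating the modulus:
  Start with x ≡ 10 (mod 11).
  Combine with x ≡ 4 (mod 5): since gcd(11, 5) = 1, we get a unique residue mod 55.
    Write x = 10 + 11·t and substitute into x ≡ 4 (mod 5): 11·t ≡ 4 − 10 = -6 (mod 5).
    Reduce coefficients mod 5: 1·t ≡ 4 (mod 5).
    So t ≡ 4 (mod 5).
    Then x = 10 + 11·4 = 54, valid modulo lcm(11, 5) = 55: x ≡ 54 (mod 55).
  Combine with x ≡ 3 (mod 4): since gcd(55, 4) = 1, we get a unique residue mod 220.
    Write x = 54 + 55·t and substitute into x ≡ 3 (mod 4): 55·t ≡ 3 − 54 = -51 (mod 4).
    Reduce coefficients mod 4: 3·t ≡ 1 (mod 4).
    The inverse of 3 mod 4 is 3 (since 3·3 = 9 = 2·4 + 1), so t ≡ 3·1 = 3 ≡ 3 (mod 4).
    Then x = 54 + 55·3 = 219, valid modulo lcm(55, 4) = 220: x ≡ 219 (mod 220).
Verify: 219 mod 11 = 10 ✓, 219 mod 5 = 4 ✓, 219 mod 4 = 3 ✓.

x ≡ 219 (mod 220).
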